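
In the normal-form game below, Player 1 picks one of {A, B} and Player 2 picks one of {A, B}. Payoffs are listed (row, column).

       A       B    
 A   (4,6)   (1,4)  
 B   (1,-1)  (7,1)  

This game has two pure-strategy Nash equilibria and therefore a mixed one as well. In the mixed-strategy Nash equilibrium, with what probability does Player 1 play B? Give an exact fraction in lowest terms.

1/2

Player 1's mix p on A must make Player 2 indifferent between A and B.
Player 2's payoff from A: 6p + (-1)(1−p). From B: 4p + 1(1−p).
Set equal: 2p = 2(1−p) → p = 2/4 = 1/2.
Probability on B is 1 − 1/2 = 1/2.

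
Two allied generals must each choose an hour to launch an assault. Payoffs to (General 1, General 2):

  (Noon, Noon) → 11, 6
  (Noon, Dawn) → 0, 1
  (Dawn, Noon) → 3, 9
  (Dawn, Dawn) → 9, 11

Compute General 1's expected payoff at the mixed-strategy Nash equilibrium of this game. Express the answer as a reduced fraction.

99/17

General 2 mixes with probability q on Noon, chosen so General 1 is indifferent: 11q + 0(1−q) = 3q + 9(1−q) gives q = 9/17.
General 1's expected payoff (from either row, since indifferent) is 11·9/17 + 0·8/17 = 99/17.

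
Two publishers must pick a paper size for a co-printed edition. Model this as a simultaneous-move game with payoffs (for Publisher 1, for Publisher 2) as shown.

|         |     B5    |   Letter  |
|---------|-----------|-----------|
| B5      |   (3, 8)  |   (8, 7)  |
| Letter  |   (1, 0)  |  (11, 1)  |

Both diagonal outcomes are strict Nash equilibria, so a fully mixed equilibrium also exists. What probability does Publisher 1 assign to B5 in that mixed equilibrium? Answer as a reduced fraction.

1/2

Publisher 1's mix p on B5 must make Publisher 2 indifferent between B5 and Letter.
Publisher 2's payoff from B5: 8p + 0(1−p). From Letter: 7p + 1(1−p).
Set equal: 1p = 1(1−p) → p = 1/2.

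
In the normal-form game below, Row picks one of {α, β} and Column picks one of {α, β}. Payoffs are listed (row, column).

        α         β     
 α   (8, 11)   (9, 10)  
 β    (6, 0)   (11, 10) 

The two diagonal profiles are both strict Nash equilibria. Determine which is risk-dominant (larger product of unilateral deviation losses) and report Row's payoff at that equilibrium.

11

At both α: Row loses 8 − 6 = 2 by deviating; Column loses 11 − 10 = 1. Product = 2·1 = 2.
At both β: Row loses 11 − 9 = 2 by deviating; Column loses 10 − 0 = 10. Product = 2·10 = 20.
20 > 2, so both β is risk-dominant. Row's payoff there is 11.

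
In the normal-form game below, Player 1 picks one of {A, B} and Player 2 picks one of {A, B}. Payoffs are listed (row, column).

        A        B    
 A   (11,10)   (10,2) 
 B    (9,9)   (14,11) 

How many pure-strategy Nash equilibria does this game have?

Both A: Player 1 gets 11 (best alternative 9); Player 2 gets 10 (best alternative 2). Neither deviates — NE.
Both B: Player 1 gets 14 (best alternative 10); Player 2 gets 11 (best alternative 9). Neither deviates — NE.
(A, B) is not a NE: Player 1 would switch to B (14 > 10).
No other cell survives both best-response checks, so there are 2 pure NE.

2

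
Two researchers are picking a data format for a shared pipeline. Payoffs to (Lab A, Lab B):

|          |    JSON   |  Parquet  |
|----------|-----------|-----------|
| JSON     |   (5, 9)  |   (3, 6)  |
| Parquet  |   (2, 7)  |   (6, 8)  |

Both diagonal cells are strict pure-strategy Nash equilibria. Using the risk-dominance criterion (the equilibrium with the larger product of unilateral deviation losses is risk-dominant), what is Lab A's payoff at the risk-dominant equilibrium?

At both JSON: Lab A loses 5 − 2 = 3 by deviating; Lab B loses 9 − 6 = 3. Product = 3·3 = 9.
At both Parquet: Lab A loses 6 − 3 = 3 by deviating; Lab B loses 8 − 7 = 1. Product = 3·1 = 3.
9 > 3, so both JSON is risk-dominant. Lab A's payoff there is 5.

5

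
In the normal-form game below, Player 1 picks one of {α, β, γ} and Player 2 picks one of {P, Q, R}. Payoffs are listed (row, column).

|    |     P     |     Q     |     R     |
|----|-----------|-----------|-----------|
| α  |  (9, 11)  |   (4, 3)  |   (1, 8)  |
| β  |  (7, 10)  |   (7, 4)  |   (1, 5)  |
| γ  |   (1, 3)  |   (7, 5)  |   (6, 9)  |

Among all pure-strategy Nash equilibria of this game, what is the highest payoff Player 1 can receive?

(α, P) is a pure NE (Player 1: 9 ≥ 7; Player 2: 11 ≥ 8). Player 1 gets 9.
(γ, R) is a pure NE (Player 1: 6 ≥ 1; Player 2: 9 ≥ 5). Player 1 gets 6.
Every other cell has a profitable deviation for at least one player. Highest of {9, 6} is 9.

9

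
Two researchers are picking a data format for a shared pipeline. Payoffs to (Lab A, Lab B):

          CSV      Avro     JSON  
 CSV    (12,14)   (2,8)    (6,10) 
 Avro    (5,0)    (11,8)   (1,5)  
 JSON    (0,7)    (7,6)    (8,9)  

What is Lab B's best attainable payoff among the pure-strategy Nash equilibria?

14

Both CSV is a pure NE (Lab A: 12 ≥ 5; Lab B: 14 ≥ 10). Lab B gets 14.
Both Avro is a pure NE (Lab A: 11 ≥ 7; Lab B: 8 ≥ 5). Lab B gets 8.
Both JSON is a pure NE (Lab A: 8 ≥ 6; Lab B: 9 ≥ 7). Lab B gets 9.
Every other cell has a profitable deviation for at least one player. Highest of {14, 8, 9} is 14.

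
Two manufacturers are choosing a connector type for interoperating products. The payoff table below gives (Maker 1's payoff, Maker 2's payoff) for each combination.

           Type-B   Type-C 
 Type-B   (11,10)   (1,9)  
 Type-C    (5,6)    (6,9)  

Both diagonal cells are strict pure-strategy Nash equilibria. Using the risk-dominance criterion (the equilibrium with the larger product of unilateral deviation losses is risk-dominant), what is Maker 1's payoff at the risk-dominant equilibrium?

At both Type-B: Maker 1 loses 11 − 5 = 6 by deviating; Maker 2 loses 10 − 9 = 1. Product = 6·1 = 6.
At both Type-C: Maker 1 loses 6 − 1 = 5 by deviating; Maker 2 loses 9 − 6 = 3. Product = 5·3 = 15.
15 > 6, so both Type-C is risk-dominant. Maker 1's payoff there is 6.

6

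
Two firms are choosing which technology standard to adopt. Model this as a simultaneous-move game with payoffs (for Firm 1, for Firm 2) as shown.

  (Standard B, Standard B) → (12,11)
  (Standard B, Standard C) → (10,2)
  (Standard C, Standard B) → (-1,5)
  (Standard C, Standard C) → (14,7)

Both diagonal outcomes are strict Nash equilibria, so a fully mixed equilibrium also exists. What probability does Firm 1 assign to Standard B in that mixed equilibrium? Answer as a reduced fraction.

2/11

Firm 1's mix p on Standard B must make Firm 2 indifferent between Standard B and Standard C.
Firm 2's payoff from Standard B: 11p + 5(1−p). From Standard C: 2p + 7(1−p).
Set equal: 9p = 2(1−p) → p = 2/11.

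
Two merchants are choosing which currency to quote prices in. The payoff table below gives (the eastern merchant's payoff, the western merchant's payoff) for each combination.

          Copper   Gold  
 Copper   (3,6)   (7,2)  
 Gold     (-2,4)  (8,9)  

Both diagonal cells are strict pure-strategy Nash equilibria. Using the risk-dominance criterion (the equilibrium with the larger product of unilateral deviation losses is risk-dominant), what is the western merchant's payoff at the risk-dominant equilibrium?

6

At both Copper: the eastern merchant loses 3 − (-2) = 5 by deviating; the western merchant loses 6 − 2 = 4. Product = 5·4 = 20.
At both Gold: the eastern merchant loses 8 − 7 = 1 by deviating; the western merchant loses 9 − 4 = 5. Product = 1·5 = 5.
20 > 5, so both Copper is risk-dominant. The western merchant's payoff there is 6.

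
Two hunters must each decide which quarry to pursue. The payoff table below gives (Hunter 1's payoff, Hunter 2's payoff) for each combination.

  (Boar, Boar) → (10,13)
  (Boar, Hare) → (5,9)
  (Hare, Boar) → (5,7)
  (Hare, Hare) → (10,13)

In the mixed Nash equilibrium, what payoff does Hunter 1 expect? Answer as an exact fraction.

Hunter 2 mixes with probability q on Boar, chosen so Hunter 1 is indifferent: 10q + 5(1−q) = 5q + 10(1−q) gives q = 1/2.
Hunter 1's expected payoff (from either row, since indifferent) is 10·1/2 + 5·1/2 = 15/2.

15/2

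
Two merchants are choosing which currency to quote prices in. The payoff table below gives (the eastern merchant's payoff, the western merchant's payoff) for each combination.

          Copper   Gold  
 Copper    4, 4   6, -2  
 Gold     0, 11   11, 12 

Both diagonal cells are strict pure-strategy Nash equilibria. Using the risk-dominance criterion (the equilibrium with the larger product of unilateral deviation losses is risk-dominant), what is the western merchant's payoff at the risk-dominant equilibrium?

At both Copper: the eastern merchant loses 4 − 0 = 4 by deviating; the western merchant loses 4 − (-2) = 6. Product = 4·6 = 24.
At both Gold: the eastern merchant loses 11 − 6 = 5 by deviating; the western merchant loses 12 − 11 = 1. Product = 5·1 = 5.
24 > 5, so both Copper is risk-dominant. The western merchant's payoff there is 4.

4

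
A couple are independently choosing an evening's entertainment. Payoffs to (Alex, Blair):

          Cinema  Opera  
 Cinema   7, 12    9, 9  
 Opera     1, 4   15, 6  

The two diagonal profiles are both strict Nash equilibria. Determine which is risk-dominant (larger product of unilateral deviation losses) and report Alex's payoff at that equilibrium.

7

At both Cinema: Alex loses 7 − 1 = 6 by deviating; Blair loses 12 − 9 = 3. Product = 6·3 = 18.
At both Opera: Alex loses 15 − 9 = 6 by deviating; Blair loses 6 − 4 = 2. Product = 6·2 = 12.
18 > 12, so both Cinema is risk-dominant. Alex's payoff there is 7.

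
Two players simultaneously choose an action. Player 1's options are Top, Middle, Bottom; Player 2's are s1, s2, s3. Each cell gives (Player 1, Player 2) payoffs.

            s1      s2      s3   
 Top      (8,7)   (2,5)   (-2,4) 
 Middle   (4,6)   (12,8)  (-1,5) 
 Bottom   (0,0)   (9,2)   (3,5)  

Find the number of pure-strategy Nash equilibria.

(Top, s1): Player 1 gets 8 (best alternative 4); Player 2 gets 7 (best alternative 5). Neither deviates — NE.
(Middle, s2): Player 1 gets 12 (best alternative 9); Player 2 gets 8 (best alternative 6). Neither deviates — NE.
(Bottom, s3): Player 1 gets 3 (best alternative -1); Player 2 gets 5 (best alternative 2). Neither deviates — NE.
(Middle, s1) is not a NE: Player 1 would switch to Top (8 > 4).
No other cell survives both best-response checks, so there are 3 pure NE.

3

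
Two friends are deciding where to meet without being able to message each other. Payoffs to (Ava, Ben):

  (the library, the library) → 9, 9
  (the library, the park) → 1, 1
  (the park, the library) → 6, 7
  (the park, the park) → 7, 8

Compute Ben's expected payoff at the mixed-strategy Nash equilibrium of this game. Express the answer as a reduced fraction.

Ava mixes with probability p on the library, chosen so Ben is indifferent: 9p + 7(1−p) = 1p + 8(1−p) gives p = 1/9.
Ben's expected payoff is 9·1/9 + 7·8/9 = 65/9.

65/9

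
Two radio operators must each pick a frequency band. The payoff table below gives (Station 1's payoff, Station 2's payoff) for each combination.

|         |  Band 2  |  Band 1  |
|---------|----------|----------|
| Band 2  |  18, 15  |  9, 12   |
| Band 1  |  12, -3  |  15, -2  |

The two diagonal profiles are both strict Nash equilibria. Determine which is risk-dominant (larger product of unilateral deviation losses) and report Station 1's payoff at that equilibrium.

At both Band 2: Station 1 loses 18 − 12 = 6 by deviating; Station 2 loses 15 − 12 = 3. Product = 6·3 = 18.
At both Band 1: Station 1 loses 15 − 9 = 6 by deviating; Station 2 loses -2 − (-3) = 1. Product = 6·1 = 6.
18 > 6, so both Band 2 is risk-dominant. Station 1's payoff there is 18.

18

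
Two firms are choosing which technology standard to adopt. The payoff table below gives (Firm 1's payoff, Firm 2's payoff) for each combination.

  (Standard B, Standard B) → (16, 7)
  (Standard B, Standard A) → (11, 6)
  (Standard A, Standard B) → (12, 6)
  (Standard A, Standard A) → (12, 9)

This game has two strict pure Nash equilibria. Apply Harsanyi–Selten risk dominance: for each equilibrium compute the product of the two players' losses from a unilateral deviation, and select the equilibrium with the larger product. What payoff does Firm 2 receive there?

At both Standard B: Firm 1 loses 16 − 12 = 4 by deviating; Firm 2 loses 7 − 6 = 1. Product = 4·1 = 4.
At both Standard A: Firm 1 loses 12 − 11 = 1 by deviating; Firm 2 loses 9 − 6 = 3. Product = 1·3 = 3.
4 > 3, so both Standard B is risk-dominant. Firm 2's payoff there is 7.

7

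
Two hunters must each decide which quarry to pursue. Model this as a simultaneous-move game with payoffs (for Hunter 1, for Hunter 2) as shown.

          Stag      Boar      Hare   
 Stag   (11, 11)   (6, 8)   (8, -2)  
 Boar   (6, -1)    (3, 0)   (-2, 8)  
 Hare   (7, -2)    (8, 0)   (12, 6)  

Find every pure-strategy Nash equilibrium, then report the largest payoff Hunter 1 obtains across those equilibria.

Both Stag is a pure NE (Hunter 1: 11 ≥ 7; Hunter 2: 11 ≥ 8). Hunter 1 gets 11.
Both Hare is a pure NE (Hunter 1: 12 ≥ 8; Hunter 2: 6 ≥ 0). Hunter 1 gets 12.
Every other cell has a profitable deviation for at least one player. Highest of {11, 12} is 12.

12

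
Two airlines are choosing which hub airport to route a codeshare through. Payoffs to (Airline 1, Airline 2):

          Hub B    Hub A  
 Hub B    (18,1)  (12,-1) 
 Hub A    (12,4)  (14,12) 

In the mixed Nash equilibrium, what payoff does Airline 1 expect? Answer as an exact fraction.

Airline 2 mixes with probability q on Hub B, chosen so Airline 1 is indifferent: 18q + 12(1−q) = 12q + 14(1−q) gives q = 1/4.
Airline 1's expected payoff (from either row, since indifferent) is 18·1/4 + 12·3/4 = 27/2.

27/2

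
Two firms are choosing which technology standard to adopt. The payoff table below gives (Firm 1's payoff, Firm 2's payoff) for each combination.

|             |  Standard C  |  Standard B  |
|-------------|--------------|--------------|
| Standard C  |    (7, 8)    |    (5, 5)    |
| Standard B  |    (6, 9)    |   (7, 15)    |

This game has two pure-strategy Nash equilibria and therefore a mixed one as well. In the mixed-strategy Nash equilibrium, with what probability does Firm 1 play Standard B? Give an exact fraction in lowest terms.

1/3

Firm 1's mix p on Standard C must make Firm 2 indifferent between Standard C and Standard B.
Firm 2's payoff from Standard C: 8p + 9(1−p). From Standard B: 5p + 15(1−p).
Set equal: 3p = 6(1−p) → p = 6/9 = 2/3.
Probability on Standard B is 1 − 2/3 = 1/3.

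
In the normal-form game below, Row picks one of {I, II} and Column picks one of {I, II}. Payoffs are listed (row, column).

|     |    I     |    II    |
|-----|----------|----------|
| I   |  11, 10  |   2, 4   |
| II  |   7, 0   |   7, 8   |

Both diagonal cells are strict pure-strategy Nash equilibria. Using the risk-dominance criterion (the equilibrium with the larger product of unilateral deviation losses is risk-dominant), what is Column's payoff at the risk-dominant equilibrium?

8

At both I: Row loses 11 − 7 = 4 by deviating; Column loses 10 − 4 = 6. Product = 4·6 = 24.
At both II: Row loses 7 − 2 = 5 by deviating; Column loses 8 − 0 = 8. Product = 5·8 = 40.
40 > 24, so both II is risk-dominant. Column's payoff there is 8.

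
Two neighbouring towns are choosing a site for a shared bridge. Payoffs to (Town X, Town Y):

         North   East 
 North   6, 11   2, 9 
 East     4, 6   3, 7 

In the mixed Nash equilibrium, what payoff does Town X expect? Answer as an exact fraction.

Town Y mixes with probability q on North, chosen so Town X is indifferent: 6q + 2(1−q) = 4q + 3(1−q) gives q = 1/3.
Town X's expected payoff (from either row, since indifferent) is 6·1/3 + 2·2/3 = 10/3.

10/3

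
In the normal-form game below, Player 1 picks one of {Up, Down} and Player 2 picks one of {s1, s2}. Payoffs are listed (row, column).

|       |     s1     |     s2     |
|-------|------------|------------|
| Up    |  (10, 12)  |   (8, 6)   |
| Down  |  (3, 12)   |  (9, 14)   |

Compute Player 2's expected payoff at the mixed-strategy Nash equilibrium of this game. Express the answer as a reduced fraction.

12

Player 1 mixes with probability p on Up, chosen so Player 2 is indifferent: 12p + 12(1−p) = 6p + 14(1−p) gives p = 1/4.
Player 2's expected payoff is 12·1/4 + 12·3/4 = 12.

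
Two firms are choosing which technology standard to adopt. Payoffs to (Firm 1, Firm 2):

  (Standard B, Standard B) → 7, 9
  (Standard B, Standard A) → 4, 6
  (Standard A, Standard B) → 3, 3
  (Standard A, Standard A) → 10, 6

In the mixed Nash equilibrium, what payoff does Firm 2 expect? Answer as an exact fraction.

Firm 1 mixes with probability p on Standard B, chosen so Firm 2 is indifferent: 9p + 3(1−p) = 6p + 6(1−p) gives p = 1/2.
Firm 2's expected payoff is 9·1/2 + 3·1/2 = 6.

6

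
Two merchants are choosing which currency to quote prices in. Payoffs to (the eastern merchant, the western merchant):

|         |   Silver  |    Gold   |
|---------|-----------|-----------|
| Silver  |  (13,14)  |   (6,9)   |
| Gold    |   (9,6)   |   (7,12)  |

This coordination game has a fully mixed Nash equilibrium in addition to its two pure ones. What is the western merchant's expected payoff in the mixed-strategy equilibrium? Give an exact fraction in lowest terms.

The eastern merchant mixes with probability p on Silver, chosen so the western merchant is indifferent: 14p + 6(1−p) = 9p + 12(1−p) gives p = 6/11.
The western merchant's expected payoff is 14·6/11 + 6·5/11 = 114/11.

114/11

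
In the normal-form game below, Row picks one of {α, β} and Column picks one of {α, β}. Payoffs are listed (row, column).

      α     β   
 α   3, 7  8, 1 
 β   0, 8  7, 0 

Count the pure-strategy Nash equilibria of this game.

Both α: Row gets 3 (best alternative 0); Column gets 7 (best alternative 1). Neither deviates — NE.
Both β is not a NE: Row would switch to α (8 > 7).
No other cell survives both best-response checks, so there is 1 pure NE.

1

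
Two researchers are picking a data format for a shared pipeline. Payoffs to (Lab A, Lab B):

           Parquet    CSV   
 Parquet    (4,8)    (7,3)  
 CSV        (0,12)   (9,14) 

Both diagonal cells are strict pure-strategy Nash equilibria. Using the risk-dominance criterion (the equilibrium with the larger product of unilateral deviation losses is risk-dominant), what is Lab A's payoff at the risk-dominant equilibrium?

At both Parquet: Lab A loses 4 − 0 = 4 by deviating; Lab B loses 8 − 3 = 5. Product = 4·5 = 20.
At both CSV: Lab A loses 9 − 7 = 2 by deviating; Lab B loses 14 − 12 = 2. Product = 2·2 = 4.
20 > 4, so both Parquet is risk-dominant. Lab A's payoff there is 4.

4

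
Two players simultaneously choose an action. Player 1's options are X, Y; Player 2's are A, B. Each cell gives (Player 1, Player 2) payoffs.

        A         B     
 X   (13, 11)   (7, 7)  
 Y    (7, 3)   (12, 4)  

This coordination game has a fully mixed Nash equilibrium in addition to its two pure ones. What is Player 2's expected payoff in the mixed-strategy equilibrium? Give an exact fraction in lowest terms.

23/5

Player 1 mixes with probability p on X, chosen so Player 2 is indifferent: 11p + 3(1−p) = 7p + 4(1−p) gives p = 1/5.
Player 2's expected payoff is 11·1/5 + 3·4/5 = 23/5.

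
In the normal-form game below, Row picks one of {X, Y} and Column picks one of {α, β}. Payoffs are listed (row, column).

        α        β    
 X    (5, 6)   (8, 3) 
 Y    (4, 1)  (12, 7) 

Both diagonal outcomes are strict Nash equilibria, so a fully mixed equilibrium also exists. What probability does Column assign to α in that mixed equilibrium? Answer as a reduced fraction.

4/5

Column's mix q on α must make Row indifferent between X and Y.
Row's payoff from X: 5q + 8(1−q). From Y: 4q + 12(1−q).
Set equal: 1q = 4(1−q) → q = 4/5.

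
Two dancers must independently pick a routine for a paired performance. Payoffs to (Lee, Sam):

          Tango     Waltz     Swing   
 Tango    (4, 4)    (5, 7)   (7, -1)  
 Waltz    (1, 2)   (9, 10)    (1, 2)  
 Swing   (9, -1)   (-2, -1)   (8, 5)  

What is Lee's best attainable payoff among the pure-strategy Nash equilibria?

Both Waltz is a pure NE (Lee: 9 ≥ 5; Sam: 10 ≥ 2). Lee gets 9.
Both Swing is a pure NE (Lee: 8 ≥ 7; Sam: 5 ≥ -1). Lee gets 8.
Every other cell has a profitable deviation for at least one player. Highest of {9, 8} is 9.

9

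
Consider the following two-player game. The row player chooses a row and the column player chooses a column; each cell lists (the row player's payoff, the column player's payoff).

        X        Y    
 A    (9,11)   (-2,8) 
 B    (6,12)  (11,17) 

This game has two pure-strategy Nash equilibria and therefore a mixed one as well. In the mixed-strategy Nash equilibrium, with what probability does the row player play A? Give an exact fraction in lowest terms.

The row player's mix p on A must make the column player indifferent between X and Y.
The column player's payoff from X: 11p + 12(1−p). From Y: 8p + 17(1−p).
Set equal: 3p = 5(1−p) → p = 5/8.

5/8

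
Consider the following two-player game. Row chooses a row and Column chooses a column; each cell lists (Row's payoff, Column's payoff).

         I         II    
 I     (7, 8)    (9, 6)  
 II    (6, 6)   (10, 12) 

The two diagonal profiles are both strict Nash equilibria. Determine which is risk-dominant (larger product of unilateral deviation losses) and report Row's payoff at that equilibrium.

10

At both I: Row loses 7 − 6 = 1 by deviating; Column loses 8 − 6 = 2. Product = 1·2 = 2.
At both II: Row loses 10 − 9 = 1 by deviating; Column loses 12 − 6 = 6. Product = 1·6 = 6.
6 > 2, so both II is risk-dominant. Row's payoff there is 10.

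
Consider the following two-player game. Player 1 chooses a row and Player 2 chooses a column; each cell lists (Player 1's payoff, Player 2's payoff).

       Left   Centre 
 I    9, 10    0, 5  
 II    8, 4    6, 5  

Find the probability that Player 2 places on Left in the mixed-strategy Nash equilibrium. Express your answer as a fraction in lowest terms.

Player 2's mix q on Left must make Player 1 indifferent between I and II.
Player 1's payoff from I: 9q + 0(1−q). From II: 8q + 6(1−q).
Set equal: 1q = 6(1−q) → q = 6/7.

6/7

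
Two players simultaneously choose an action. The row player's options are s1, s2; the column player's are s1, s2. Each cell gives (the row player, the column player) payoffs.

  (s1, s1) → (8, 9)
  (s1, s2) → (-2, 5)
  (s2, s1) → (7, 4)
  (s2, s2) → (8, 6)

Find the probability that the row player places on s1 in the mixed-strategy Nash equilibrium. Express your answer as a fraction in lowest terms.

1/3

The row player's mix p on s1 must make the column player indifferent between s1 and s2.
The column player's payoff from s1: 9p + 4(1−p). From s2: 5p + 6(1−p).
Set equal: 4p = 2(1−p) → p = 2/6 = 1/3.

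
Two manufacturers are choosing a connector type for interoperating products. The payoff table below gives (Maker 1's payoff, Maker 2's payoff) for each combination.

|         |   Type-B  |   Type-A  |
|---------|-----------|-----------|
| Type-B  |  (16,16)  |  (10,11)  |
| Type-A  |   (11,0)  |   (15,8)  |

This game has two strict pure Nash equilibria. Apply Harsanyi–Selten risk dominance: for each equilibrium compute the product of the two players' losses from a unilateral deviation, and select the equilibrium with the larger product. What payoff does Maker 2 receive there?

At both Type-B: Maker 1 loses 16 − 11 = 5 by deviating; Maker 2 loses 16 − 11 = 5. Product = 5·5 = 25.
At both Type-A: Maker 1 loses 15 − 10 = 5 by deviating; Maker 2 loses 8 − 0 = 8. Product = 5·8 = 40.
40 > 25, so both Type-A is risk-dominant. Maker 2's payoff there is 8.

8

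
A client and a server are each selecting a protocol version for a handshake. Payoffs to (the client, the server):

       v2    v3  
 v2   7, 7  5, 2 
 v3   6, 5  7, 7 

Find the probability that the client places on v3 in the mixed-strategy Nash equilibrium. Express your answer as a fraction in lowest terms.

The client's mix p on v2 must make the server indifferent between v2 and v3.
The server's payoff from v2: 7p + 5(1−p). From v3: 2p + 7(1−p).
Set equal: 5p = 2(1−p) → p = 2/7.
Probability on v3 is 1 − 2/7 = 5/7.

5/7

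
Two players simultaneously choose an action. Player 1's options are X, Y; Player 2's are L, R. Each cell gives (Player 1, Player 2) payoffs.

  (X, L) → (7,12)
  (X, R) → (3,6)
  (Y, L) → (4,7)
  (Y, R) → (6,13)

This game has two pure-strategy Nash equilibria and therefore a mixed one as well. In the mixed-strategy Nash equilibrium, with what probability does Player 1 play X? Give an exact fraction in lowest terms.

1/2

Player 1's mix p on X must make Player 2 indifferent between L and R.
Player 2's payoff from L: 12p + 7(1−p). From R: 6p + 13(1−p).
Set equal: 6p = 6(1−p) → p = 6/12 = 1/2.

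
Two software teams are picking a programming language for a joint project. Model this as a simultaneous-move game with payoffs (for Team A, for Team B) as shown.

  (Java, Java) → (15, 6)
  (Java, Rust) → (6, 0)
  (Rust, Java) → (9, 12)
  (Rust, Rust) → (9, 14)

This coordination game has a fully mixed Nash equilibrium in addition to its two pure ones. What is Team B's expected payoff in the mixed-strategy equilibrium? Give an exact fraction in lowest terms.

Team A mixes with probability p on Java, chosen so Team B is indifferent: 6p + 12(1−p) = 0p + 14(1−p) gives p = 1/4.
Team B's expected payoff is 6·1/4 + 12·3/4 = 21/2.

21/2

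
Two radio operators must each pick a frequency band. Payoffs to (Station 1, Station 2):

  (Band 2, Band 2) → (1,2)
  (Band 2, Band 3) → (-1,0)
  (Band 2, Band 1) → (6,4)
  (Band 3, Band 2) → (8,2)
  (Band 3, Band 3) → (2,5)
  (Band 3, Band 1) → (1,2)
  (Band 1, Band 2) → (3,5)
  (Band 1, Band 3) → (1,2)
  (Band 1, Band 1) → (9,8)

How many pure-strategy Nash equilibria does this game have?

Both Band 3: Station 1 gets 2 (best alternative 1); Station 2 gets 5 (best alternative 2). Neither deviates — NE.
Both Band 1: Station 1 gets 9 (best alternative 6); Station 2 gets 8 (best alternative 5). Neither deviates — NE.
Both Band 2 is not a NE: Station 1 would switch to Band 3 (8 > 1).
No other cell survives both best-response checks, so there are 2 pure NE.

2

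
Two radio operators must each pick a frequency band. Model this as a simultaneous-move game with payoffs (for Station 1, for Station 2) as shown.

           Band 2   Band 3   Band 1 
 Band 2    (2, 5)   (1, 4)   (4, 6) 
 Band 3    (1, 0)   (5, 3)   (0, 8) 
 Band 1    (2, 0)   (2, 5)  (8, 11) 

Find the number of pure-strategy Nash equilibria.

1

Both Band 1: Station 1 gets 8 (best alternative 4); Station 2 gets 11 (best alternative 5). Neither deviates — NE.
Both Band 2 is not a NE: Station 2 would switch to Band 1 (6 > 5).
No other cell survives both best-response checks, so there is 1 pure NE.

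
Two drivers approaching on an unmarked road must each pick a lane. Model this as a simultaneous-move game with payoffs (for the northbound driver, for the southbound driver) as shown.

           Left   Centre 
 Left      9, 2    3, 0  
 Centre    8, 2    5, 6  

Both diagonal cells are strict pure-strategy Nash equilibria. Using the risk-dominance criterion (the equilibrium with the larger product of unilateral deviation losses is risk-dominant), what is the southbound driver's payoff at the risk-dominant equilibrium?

At both Left: the northbound driver loses 9 − 8 = 1 by deviating; the southbound driver loses 2 − 0 = 2. Product = 1·2 = 2.
At both Centre: the northbound driver loses 5 − 3 = 2 by deviating; the southbound driver loses 6 − 2 = 4. Product = 2·4 = 8.
8 > 2, so both Centre is risk-dominant. The southbound driver's payoff there is 6.

6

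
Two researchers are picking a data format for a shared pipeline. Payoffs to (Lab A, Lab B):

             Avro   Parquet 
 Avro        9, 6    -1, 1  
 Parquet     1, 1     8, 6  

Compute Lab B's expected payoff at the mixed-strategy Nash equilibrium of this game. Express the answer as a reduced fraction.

Lab A mixes with probability p on Avro, chosen so Lab B is indifferent: 6p + 1(1−p) = 1p + 6(1−p) gives p = 1/2.
Lab B's expected payoff is 6·1/2 + 1·1/2 = 7/2.

7/2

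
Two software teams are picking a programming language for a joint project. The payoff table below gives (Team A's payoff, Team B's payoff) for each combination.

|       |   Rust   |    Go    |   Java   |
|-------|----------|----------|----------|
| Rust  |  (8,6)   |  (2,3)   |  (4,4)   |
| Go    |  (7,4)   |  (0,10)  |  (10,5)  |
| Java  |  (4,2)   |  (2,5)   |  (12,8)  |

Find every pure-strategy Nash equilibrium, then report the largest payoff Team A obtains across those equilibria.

Both Rust is a pure NE (Team A: 8 ≥ 7; Team B: 6 ≥ 4). Team A gets 8.
Both Java is a pure NE (Team A: 12 ≥ 10; Team B: 8 ≥ 5). Team A gets 12.
Every other cell has a profitable deviation for at least one player. Highest of {8, 12} is 12.

12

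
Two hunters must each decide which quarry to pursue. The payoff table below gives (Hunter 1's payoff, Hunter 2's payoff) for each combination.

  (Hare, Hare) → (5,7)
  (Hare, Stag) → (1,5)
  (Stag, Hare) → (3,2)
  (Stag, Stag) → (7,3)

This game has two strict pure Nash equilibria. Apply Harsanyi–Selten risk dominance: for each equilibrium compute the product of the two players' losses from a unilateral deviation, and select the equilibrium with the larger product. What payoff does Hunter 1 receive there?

7

At both Hare: Hunter 1 loses 5 − 3 = 2 by deviating; Hunter 2 loses 7 − 5 = 2. Product = 2·2 = 4.
At both Stag: Hunter 1 loses 7 − 1 = 6 by deviating; Hunter 2 loses 3 − 2 = 1. Product = 6·1 = 6.
6 > 4, so both Stag is risk-dominant. Hunter 1's payoff there is 7.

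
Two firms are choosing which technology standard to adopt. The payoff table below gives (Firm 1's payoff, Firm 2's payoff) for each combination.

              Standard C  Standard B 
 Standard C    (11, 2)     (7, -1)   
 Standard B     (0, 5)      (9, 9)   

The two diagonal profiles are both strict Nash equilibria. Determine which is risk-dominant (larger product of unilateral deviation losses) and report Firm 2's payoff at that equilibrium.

At both Standard C: Firm 1 loses 11 − 0 = 11 by deviating; Firm 2 loses 2 − (-1) = 3. Product = 11·3 = 33.
At both Standard B: Firm 1 loses 9 − 7 = 2 by deviating; Firm 2 loses 9 − 5 = 4. Product = 2·4 = 8.
33 > 8, so both Standard C is risk-dominant. Firm 2's payoff there is 2.

2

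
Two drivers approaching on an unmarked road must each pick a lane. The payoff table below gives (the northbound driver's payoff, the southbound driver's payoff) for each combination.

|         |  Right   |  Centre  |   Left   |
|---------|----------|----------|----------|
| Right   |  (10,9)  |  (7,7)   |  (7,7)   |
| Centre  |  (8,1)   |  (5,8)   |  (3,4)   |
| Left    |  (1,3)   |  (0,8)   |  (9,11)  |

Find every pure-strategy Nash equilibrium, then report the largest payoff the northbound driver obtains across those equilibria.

Both Right is a pure NE (the northbound driver: 10 ≥ 8; the southbound driver: 9 ≥ 7). The northbound driver gets 10.
Both Left is a pure NE (the northbound driver: 9 ≥ 7; the southbound driver: 11 ≥ 8). The northbound driver gets 9.
Every other cell has a profitable deviation for at least one player. Highest of {10, 9} is 10.

10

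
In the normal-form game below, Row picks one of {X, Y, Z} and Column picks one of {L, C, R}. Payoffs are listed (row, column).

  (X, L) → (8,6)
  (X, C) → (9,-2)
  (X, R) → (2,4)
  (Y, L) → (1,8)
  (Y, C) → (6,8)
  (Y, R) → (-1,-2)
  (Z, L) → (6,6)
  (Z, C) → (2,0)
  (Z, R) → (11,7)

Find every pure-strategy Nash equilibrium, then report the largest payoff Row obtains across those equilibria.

(X, L) is a pure NE (Row: 8 ≥ 6; Column: 6 ≥ 4). Row gets 8.
(Z, R) is a pure NE (Row: 11 ≥ 2; Column: 7 ≥ 6). Row gets 11.
Every other cell has a profitable deviation for at least one player. Highest of {8, 11} is 11.

11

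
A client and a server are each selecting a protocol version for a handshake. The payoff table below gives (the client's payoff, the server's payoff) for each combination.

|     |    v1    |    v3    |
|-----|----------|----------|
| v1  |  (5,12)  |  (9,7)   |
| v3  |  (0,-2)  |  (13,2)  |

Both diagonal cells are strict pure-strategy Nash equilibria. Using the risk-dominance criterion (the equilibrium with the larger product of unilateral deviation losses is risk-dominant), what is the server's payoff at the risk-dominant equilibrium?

At both v1: the client loses 5 − 0 = 5 by deviating; the server loses 12 − 7 = 5. Product = 5·5 = 25.
At both v3: the client loses 13 − 9 = 4 by deviating; the server loses 2 − (-2) = 4. Product = 4·4 = 16.
25 > 16, so both v1 is risk-dominant. The server's payoff there is 12.

12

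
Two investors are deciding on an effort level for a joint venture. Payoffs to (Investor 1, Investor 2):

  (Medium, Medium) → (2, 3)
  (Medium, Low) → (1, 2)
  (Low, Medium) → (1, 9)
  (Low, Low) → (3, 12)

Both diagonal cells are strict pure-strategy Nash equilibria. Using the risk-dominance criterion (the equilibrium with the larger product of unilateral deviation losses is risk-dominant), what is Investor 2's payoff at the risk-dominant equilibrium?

12

At both Medium: Investor 1 loses 2 − 1 = 1 by deviating; Investor 2 loses 3 − 2 = 1. Product = 1·1 = 1.
At both Low: Investor 1 loses 3 − 1 = 2 by deviating; Investor 2 loses 12 − 9 = 3. Product = 2·3 = 6.
6 > 1, so both Low is risk-dominant. Investor 2's payoff there is 12.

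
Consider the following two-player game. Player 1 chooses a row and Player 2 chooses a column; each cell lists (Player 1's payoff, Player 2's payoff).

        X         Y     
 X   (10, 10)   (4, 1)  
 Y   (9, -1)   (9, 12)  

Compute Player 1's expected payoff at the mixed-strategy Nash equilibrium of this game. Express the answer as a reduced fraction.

Player 2 mixes with probability q on X, chosen so Player 1 is indifferent: 10q + 4(1−q) = 9q + 9(1−q) gives q = 5/6.
Player 1's expected payoff (from either row, since indifferent) is 10·5/6 + 4·1/6 = 9.

9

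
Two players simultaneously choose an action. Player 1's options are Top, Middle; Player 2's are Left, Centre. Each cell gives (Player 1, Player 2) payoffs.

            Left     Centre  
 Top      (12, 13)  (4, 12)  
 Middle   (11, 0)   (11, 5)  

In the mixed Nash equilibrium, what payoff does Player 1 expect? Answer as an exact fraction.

11

Player 2 mixes with probability q on Left, chosen so Player 1 is indifferent: 12q + 4(1−q) = 11q + 11(1−q) gives q = 7/8.
Player 1's expected payoff (from either row, since indifferent) is 12·7/8 + 4·1/8 = 11.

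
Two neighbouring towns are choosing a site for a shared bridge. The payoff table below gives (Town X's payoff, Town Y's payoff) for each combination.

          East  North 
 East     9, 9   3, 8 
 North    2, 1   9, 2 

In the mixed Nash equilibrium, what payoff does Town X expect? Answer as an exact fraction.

Town Y mixes with probability q on East, chosen so Town X is indifferent: 9q + 3(1−q) = 2q + 9(1−q) gives q = 6/13.
Town X's expected payoff (from either row, since indifferent) is 9·6/13 + 3·7/13 = 75/13.

75/13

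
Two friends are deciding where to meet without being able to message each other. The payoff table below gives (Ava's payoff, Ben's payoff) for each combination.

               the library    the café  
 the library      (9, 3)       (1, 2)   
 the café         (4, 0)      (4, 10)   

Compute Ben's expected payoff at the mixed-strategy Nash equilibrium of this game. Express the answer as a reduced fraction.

30/11

Ava mixes with probability p on the library, chosen so Ben is indifferent: 3p + 0(1−p) = 2p + 10(1−p) gives p = 10/11.
Ben's expected payoff is 3·10/11 + 0·1/11 = 30/11.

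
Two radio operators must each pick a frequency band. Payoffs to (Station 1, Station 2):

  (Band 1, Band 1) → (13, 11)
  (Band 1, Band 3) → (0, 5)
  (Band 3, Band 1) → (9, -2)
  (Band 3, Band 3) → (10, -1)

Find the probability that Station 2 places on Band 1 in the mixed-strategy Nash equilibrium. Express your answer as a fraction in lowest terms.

Station 2's mix q on Band 1 must make Station 1 indifferent between Band 1 and Band 3.
Station 1's payoff from Band 1: 13q + 0(1−q). From Band 3: 9q + 10(1−q).
Set equal: 4q = 10(1−q) → q = 10/14 = 5/7.

5/7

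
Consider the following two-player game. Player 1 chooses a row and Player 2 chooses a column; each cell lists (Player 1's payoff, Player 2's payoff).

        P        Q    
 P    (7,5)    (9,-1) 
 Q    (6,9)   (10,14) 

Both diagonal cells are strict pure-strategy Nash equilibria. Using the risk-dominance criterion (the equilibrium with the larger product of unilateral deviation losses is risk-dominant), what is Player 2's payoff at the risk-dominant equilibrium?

5

At both P: Player 1 loses 7 − 6 = 1 by deviating; Player 2 loses 5 − (-1) = 6. Product = 1·6 = 6.
At both Q: Player 1 loses 10 − 9 = 1 by deviating; Player 2 loses 14 − 9 = 5. Product = 1·5 = 5.
6 > 5, so both P is risk-dominant. Player 2's payoff there is 5.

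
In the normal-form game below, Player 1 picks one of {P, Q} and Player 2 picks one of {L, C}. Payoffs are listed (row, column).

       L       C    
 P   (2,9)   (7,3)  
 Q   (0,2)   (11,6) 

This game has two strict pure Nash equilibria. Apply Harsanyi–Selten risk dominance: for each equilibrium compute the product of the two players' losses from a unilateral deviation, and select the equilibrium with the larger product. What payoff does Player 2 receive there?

6

At (P, L): Player 1 loses 2 − 0 = 2 by deviating; Player 2 loses 9 − 3 = 6. Product = 2·6 = 12.
At (Q, C): Player 1 loses 11 − 7 = 4 by deviating; Player 2 loses 6 − 2 = 4. Product = 4·4 = 16.
16 > 12, so (Q, C) is risk-dominant. Player 2's payoff there is 6.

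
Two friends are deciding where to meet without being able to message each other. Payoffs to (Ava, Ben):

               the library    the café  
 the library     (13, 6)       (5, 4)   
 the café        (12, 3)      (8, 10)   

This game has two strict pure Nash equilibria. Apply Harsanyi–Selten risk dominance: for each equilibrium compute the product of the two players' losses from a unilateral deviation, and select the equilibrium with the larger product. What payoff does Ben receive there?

10

At both the library: Ava loses 13 − 12 = 1 by deviating; Ben loses 6 − 4 = 2. Product = 1·2 = 2.
At both the café: Ava loses 8 − 5 = 3 by deviating; Ben loses 10 − 3 = 7. Product = 3·7 = 21.
21 > 2, so both the café is risk-dominant. Ben's payoff there is 10.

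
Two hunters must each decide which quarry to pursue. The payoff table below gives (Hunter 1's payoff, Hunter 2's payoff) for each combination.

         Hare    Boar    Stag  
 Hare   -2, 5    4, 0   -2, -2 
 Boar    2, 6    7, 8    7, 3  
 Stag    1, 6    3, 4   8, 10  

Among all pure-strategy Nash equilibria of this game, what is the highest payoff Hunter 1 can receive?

8

Both Boar is a pure NE (Hunter 1: 7 ≥ 4; Hunter 2: 8 ≥ 6). Hunter 1 gets 7.
Both Stag is a pure NE (Hunter 1: 8 ≥ 7; Hunter 2: 10 ≥ 6). Hunter 1 gets 8.
Every other cell has a profitable deviation for at least one player. Highest of {7, 8} is 8.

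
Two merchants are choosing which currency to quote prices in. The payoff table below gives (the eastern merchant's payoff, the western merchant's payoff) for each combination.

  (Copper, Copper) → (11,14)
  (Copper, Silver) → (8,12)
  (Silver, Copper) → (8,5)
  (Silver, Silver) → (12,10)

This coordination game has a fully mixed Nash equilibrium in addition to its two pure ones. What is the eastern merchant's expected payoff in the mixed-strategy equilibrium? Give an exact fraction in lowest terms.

68/7

The western merchant mixes with probability q on Copper, chosen so the eastern merchant is indifferent: 11q + 8(1−q) = 8q + 12(1−q) gives q = 4/7.
The eastern merchant's expected payoff (from either row, since indifferent) is 11·4/7 + 8·3/7 = 68/7.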